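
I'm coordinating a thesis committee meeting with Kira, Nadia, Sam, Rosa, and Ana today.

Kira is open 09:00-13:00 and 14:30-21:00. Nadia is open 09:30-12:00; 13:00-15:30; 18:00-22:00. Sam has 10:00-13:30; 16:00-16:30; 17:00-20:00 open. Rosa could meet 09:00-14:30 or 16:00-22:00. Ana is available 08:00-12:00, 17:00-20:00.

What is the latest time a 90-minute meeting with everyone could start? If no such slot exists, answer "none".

18:30

Kira ∩ Nadia: 09:30-12:00, 14:30-15:30, 18:00-21:00.
Kira ∩ Nadia ∩ Sam: 10:00-12:00, 18:00-20:00.
Kira ∩ Nadia ∩ Sam ∩ Rosa: 10:00-12:00, 18:00-20:00.
Kira ∩ Nadia ∩ Sam ∩ Rosa ∩ Ana: 10:00-12:00, 18:00-20:00.
The last common window of at least 90 minutes is 18:00-20:00; a 90-minute meeting can start as late as 18:30 and still end by 20:00.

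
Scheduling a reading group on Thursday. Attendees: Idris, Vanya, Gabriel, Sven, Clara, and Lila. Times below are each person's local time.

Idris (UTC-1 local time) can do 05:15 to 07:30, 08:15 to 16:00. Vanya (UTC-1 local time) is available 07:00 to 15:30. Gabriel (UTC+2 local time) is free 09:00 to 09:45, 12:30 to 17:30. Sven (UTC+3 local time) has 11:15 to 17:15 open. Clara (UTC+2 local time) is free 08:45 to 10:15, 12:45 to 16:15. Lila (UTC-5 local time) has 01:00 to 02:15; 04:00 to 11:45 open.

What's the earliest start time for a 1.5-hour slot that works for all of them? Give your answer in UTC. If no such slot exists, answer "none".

10:45

Idris in UTC: 06:15-08:30, 09:15-17:00 (add 1h to convert from UTC-1).
Vanya in UTC: 08:00-16:30 (add 1h to convert from UTC-1).
Gabriel in UTC: 07:00-07:45, 10:30-15:30 (subtract 2h to convert from UTC+2).
Sven in UTC: 08:15-14:15 (subtract 3h to convert from UTC+3).
Clara in UTC: 06:45-08:15, 10:45-14:15 (subtract 2h to convert from UTC+2).
Lila in UTC: 06:00-07:15, 09:00-16:45 (add 5h to convert from UTC-5).
Idris ∩ Vanya: 08:00-08:30, 09:15-16:30.
Idris ∩ Vanya ∩ Gabriel: 10:30-15:30.
Idris ∩ Vanya ∩ Gabriel ∩ Sven: 10:30-14:15.
Idris ∩ Vanya ∩ Gabriel ∩ Sven ∩ Clara: 10:45-14:15.
Idris ∩ Vanya ∩ Gabriel ∩ Sven ∩ Clara ∩ Lila: 10:45-14:15.
The first common window of at least 90 minutes is 10:45-14:15, so the earliest start is 10:45.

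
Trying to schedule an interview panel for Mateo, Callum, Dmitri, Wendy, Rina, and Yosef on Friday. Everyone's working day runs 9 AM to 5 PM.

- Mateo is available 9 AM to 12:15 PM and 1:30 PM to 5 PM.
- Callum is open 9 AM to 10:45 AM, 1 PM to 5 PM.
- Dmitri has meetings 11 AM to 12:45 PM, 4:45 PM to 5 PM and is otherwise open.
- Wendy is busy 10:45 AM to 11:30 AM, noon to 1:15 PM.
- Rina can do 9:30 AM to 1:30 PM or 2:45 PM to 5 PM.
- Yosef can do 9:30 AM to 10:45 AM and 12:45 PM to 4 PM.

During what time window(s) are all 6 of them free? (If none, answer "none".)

09:30-10:45, 14:45-16:00

Mateo free: 09:00-12:15, 13:30-17:00.
Callum free: 09:00-10:45, 13:00-17:00.
Dmitri free: 09:00-11:00, 12:45-16:45 (invert busy blocks within the working day).
Wendy free: 09:00-10:45, 11:30-12:00, 13:15-17:00 (invert busy blocks within the working day).
Rina free: 09:30-13:30, 14:45-17:00.
Yosef free: 09:30-10:45, 12:45-16:00.
Mateo ∩ Callum: 09:00-10:45, 13:30-17:00.
Mateo ∩ Callum ∩ Dmitri: 09:00-10:45, 13:30-16:45.
Mateo ∩ Callum ∩ Dmitri ∩ Wendy: 09:00-10:45, 13:30-16:45.
Mateo ∩ Callum ∩ Dmitri ∩ Wendy ∩ Rina: 09:30-10:45, 14:45-16:45.
Mateo ∩ Callum ∩ Dmitri ∩ Wendy ∩ Rina ∩ Yosef: 09:30-10:45, 14:45-16:00.
Those are the intersection windows.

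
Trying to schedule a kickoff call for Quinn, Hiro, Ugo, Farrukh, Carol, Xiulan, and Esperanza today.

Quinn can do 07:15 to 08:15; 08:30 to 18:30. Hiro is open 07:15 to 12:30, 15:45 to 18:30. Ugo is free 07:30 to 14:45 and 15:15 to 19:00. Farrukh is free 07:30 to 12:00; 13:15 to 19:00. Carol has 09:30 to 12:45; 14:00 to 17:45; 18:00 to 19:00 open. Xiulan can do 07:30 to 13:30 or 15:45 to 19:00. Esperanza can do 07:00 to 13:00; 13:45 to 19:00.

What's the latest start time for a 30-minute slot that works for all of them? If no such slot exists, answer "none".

18:00

Quinn ∩ Hiro: 07:15-08:15, 08:30-12:30, 15:45-18:30.
Quinn ∩ Hiro ∩ Ugo: 07:30-08:15, 08:30-12:30, 15:45-18:30.
Quinn ∩ Hiro ∩ Ugo ∩ Farrukh: 07:30-08:15, 08:30-12:00, 15:45-18:30.
Quinn ∩ Hiro ∩ Ugo ∩ Farrukh ∩ Carol: 09:30-12:00, 15:45-17:45, 18:00-18:30.
Quinn ∩ Hiro ∩ Ugo ∩ Farrukh ∩ Carol ∩ Xiulan: 09:30-12:00, 15:45-17:45, 18:00-18:30.
Quinn ∩ Hiro ∩ Ugo ∩ Farrukh ∩ Carol ∩ Xiulan ∩ Esperanza: 09:30-12:00, 15:45-17:45, 18:00-18:30.
The last common window of at least 30 minutes is 18:00-18:30; a 30-minute meeting can start as late as 18:00 and still end by 18:30.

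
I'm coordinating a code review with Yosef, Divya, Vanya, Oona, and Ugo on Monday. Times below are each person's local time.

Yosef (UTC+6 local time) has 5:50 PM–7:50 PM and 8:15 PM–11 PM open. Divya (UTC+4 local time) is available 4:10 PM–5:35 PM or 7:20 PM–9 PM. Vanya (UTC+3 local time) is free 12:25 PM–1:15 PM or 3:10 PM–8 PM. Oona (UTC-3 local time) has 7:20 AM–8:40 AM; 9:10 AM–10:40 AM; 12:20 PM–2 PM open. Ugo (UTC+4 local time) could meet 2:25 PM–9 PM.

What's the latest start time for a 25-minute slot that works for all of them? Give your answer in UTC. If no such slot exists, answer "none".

16:35

Yosef in UTC: 11:50-13:50, 14:15-17:00 (subtract 6h to convert from UTC+6).
Divya in UTC: 12:10-13:35, 15:20-17:00 (subtract 4h to convert from UTC+4).
Vanya in UTC: 09:25-10:15, 12:10-17:00 (subtract 3h to convert from UTC+3).
Oona in UTC: 10:20-11:40, 12:10-13:40, 15:20-17:00 (add 3h to convert from UTC-3).
Ugo in UTC: 10:25-17:00 (subtract 4h to convert from UTC+4).
Yosef ∩ Divya: 12:10-13:35, 15:20-17:00.
Yosef ∩ Divya ∩ Vanya: 12:10-13:35, 15:20-17:00.
Yosef ∩ Divya ∩ Vanya ∩ Oona: 12:10-13:35, 15:20-17:00.
Yosef ∩ Divya ∩ Vanya ∩ Oona ∩ Ugo: 12:10-13:35, 15:20-17:00.
The last common window of at least 25 minutes is 15:20-17:00; a 25-minute meeting can start as late as 16:35 and still end by 17:00.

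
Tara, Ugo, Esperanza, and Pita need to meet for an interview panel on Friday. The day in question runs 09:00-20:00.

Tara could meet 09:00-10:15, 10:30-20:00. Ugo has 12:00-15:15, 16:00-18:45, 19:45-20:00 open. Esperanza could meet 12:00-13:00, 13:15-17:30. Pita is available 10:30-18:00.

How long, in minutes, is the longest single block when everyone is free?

Tara ∩ Ugo: 12:00-15:15, 16:00-18:45, 19:45-20:00.
Tara ∩ Ugo ∩ Esperanza: 12:00-13:00, 13:15-15:15, 16:00-17:30.
Tara ∩ Ugo ∩ Esperanza ∩ Pita: 12:00-13:00, 13:15-15:15, 16:00-17:30.
The longest is 13:15-15:15 at 120 minutes.

120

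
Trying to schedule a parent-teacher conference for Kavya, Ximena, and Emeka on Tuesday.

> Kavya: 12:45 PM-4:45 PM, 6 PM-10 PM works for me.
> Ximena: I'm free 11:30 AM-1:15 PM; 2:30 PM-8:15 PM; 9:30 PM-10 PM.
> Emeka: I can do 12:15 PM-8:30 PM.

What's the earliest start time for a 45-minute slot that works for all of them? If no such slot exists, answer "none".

Kavya ∩ Ximena: 12:45-13:15, 14:30-16:45, 18:00-20:15, 21:30-22:00.
Kavya ∩ Ximena ∩ Emeka: 12:45-13:15, 14:30-16:45, 18:00-20:15.
The first common window of at least 45 minutes is 14:30-16:45, so the earliest start is 14:30.

14:30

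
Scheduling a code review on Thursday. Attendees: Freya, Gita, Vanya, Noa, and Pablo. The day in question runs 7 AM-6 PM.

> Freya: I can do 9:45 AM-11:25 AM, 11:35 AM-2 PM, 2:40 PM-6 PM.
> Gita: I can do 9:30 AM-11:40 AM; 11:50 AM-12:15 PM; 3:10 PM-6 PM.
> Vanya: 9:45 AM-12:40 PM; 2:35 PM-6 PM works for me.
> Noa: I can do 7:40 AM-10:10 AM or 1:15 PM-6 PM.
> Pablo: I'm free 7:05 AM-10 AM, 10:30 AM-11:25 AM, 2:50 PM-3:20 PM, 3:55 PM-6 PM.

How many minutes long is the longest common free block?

125

Freya ∩ Gita: 09:45-11:25, 11:35-11:40, 11:50-12:15, 15:10-18:00.
Freya ∩ Gita ∩ Vanya: 09:45-11:25, 11:35-11:40, 11:50-12:15, 15:10-18:00.
Freya ∩ Gita ∩ Vanya ∩ Noa: 09:45-10:10, 15:10-18:00.
Freya ∩ Gita ∩ Vanya ∩ Noa ∩ Pablo: 09:45-10:00, 15:10-15:20, 15:55-18:00.
The longest is 15:55-18:00 at 125 minutes.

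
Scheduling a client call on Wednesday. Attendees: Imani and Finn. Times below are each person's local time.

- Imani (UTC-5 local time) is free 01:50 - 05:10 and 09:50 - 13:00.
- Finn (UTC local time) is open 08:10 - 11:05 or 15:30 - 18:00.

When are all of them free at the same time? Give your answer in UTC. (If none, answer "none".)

Imani in UTC: 06:50-10:10, 14:50-18:00 (add 5h to convert from UTC-5).
Finn in UTC: 08:10-11:05, 15:30-18:00.
Imani ∩ Finn: 08:10-10:10, 15:30-18:00.
Those are the intersection windows.

08:10-10:10, 15:30-18:00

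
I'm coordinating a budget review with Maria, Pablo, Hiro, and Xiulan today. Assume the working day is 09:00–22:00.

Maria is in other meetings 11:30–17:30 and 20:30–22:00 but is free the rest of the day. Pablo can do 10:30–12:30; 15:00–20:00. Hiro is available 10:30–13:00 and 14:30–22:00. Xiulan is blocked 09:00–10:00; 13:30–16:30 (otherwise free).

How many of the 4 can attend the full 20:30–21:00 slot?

Maria free: 09:00-11:30, 17:30-20:30 (invert busy blocks within the working day).
Pablo free: 10:30-12:30, 15:00-20:00.
Hiro free: 10:30-13:00, 14:30-22:00.
Xiulan free: 10:00-13:30, 16:30-22:00 (invert busy blocks within the working day).
Hiro and Xiulan can make the full 20:30-21:00 slot — that's 2.

2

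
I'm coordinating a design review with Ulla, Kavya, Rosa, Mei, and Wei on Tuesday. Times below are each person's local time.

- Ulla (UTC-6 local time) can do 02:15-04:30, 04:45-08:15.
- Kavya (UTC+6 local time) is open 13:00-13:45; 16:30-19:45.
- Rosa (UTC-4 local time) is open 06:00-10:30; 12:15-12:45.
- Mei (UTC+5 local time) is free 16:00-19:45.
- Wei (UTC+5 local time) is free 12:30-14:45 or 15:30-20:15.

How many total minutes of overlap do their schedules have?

Ulla in UTC: 08:15-10:30, 10:45-14:15 (add 6h to convert from UTC-6).
Kavya in UTC: 07:00-07:45, 10:30-13:45 (subtract 6h to convert from UTC+6).
Rosa in UTC: 10:00-14:30, 16:15-16:45 (add 4h to convert from UTC-4).
Mei in UTC: 11:00-14:45 (subtract 5h to convert from UTC+5).
Wei in UTC: 07:30-09:45, 10:30-15:15 (subtract 5h to convert from UTC+5).
Ulla ∩ Kavya: 10:45-13:45.
Ulla ∩ Kavya ∩ Rosa: 10:45-13:45.
Ulla ∩ Kavya ∩ Rosa ∩ Mei: 11:00-13:45.
Ulla ∩ Kavya ∩ Rosa ∩ Mei ∩ Wei: 11:00-13:45.
That's a single block of 165 minutes.

165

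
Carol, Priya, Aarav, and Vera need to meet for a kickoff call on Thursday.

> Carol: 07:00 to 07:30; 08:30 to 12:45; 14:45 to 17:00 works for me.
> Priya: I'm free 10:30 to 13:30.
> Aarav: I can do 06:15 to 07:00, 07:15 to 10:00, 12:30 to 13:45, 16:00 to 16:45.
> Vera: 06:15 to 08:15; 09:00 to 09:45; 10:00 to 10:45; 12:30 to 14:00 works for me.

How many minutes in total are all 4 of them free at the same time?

Carol ∩ Priya: 10:30-12:45.
Carol ∩ Priya ∩ Aarav: 12:30-12:45.
Carol ∩ Priya ∩ Aarav ∩ Vera: 12:30-12:45.
So the common availability across everyone is 12:30-12:45.
That's a single block of 15 minutes.

15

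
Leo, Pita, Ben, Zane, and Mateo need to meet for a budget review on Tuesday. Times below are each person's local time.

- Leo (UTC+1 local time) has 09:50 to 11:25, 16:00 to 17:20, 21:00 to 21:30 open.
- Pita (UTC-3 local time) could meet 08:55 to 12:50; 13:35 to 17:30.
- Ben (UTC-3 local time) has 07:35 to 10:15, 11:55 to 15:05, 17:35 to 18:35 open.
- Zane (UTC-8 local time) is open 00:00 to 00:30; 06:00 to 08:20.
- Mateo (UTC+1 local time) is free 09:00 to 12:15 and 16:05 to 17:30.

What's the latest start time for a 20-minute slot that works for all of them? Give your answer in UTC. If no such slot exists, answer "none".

15:30

Leo in UTC: 08:50-10:25, 15:00-16:20, 20:00-20:30 (subtract 1h to convert from UTC+1).
Pita in UTC: 11:55-15:50, 16:35-20:30 (add 3h to convert from UTC-3).
Ben in UTC: 10:35-13:15, 14:55-18:05, 20:35-21:35 (add 3h to convert from UTC-3).
Zane in UTC: 08:00-08:30, 14:00-16:20 (add 8h to convert from UTC-8).
Mateo in UTC: 08:00-11:15, 15:05-16:30 (subtract 1h to convert from UTC+1).
Leo ∩ Pita: 15:00-15:50, 20:00-20:30.
Leo ∩ Pita ∩ Ben: 15:00-15:50.
Leo ∩ Pita ∩ Ben ∩ Zane: 15:00-15:50.
Leo ∩ Pita ∩ Ben ∩ Zane ∩ Mateo: 15:05-15:50.
So the common availability across everyone is 15:05-15:50.
The last common window of at least 20 minutes is 15:05-15:50; a 20-minute meeting can start as late as 15:30 and still end by 15:50.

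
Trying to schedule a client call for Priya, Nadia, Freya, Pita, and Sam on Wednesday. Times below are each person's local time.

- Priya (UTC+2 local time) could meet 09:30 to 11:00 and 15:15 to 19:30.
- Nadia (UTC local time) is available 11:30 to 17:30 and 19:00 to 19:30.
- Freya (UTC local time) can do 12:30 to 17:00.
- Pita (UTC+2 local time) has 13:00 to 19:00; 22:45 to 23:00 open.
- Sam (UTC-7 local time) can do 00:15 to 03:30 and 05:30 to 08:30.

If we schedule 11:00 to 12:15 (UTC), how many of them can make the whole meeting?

Priya in UTC: 07:30-09:00, 13:15-17:30 (subtract 2h to convert from UTC+2).
Nadia in UTC: 11:30-17:30, 19:00-19:30.
Freya in UTC: 12:30-17:00.
Pita in UTC: 11:00-17:00, 20:45-21:00 (subtract 2h to convert from UTC+2).
Sam in UTC: 07:15-10:30, 12:30-15:30 (add 7h to convert from UTC-7).
Pita can make the full 11:00-12:15 slot — that's 1.

1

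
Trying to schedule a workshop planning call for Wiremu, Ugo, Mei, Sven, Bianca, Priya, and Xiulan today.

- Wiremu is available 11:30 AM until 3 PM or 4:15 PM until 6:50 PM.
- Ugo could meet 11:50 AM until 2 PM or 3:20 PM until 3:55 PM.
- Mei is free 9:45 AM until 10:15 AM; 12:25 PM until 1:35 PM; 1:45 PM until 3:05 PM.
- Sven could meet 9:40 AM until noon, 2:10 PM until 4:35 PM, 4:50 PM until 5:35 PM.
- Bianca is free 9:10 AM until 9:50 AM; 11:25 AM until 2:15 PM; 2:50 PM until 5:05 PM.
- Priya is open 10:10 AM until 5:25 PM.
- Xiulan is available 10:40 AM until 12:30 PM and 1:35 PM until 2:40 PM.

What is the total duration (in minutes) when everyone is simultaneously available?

Wiremu ∩ Ugo: 11:50-14:00.
Wiremu ∩ Ugo ∩ Mei: 12:25-13:35, 13:45-14:00.
Wiremu ∩ Ugo ∩ Mei ∩ Sven: ∅.
Wiremu ∩ Ugo ∩ Mei ∩ Sven ∩ Bianca: ∅.
Wiremu ∩ Ugo ∩ Mei ∩ Sven ∩ Bianca ∩ Priya: ∅.
Wiremu ∩ Ugo ∩ Mei ∩ Sven ∩ Bianca ∩ Priya ∩ Xiulan: ∅.
There is no time when everyone is free.
There is no common window, so the total is 0 minutes.

0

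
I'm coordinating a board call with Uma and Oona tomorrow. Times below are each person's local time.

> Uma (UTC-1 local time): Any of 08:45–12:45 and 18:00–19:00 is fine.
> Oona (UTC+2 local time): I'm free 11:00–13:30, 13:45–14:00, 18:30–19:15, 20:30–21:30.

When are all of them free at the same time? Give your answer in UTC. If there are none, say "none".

Uma in UTC: 09:45-13:45, 19:00-20:00 (add 1h to convert from UTC-1).
Oona in UTC: 09:00-11:30, 11:45-12:00, 16:30-17:15, 18:30-19:30 (subtract 2h to convert from UTC+2).
Uma ∩ Oona: 09:45-11:30, 11:45-12:00, 19:00-19:30.
So the common availability across everyone is 09:45-11:30, 11:45-12:00, 19:00-19:30.

09:45-11:30, 11:45-12:00, 19:00-19:30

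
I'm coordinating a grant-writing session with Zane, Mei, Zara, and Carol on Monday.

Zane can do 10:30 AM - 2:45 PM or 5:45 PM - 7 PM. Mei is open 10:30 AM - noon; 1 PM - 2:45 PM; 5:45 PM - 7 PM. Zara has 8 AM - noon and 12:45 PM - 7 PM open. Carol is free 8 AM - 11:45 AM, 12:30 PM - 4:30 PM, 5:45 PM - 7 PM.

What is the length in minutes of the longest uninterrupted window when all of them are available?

105

Zane ∩ Mei: 10:30-12:00, 13:00-14:45, 17:45-19:00.
Zane ∩ Mei ∩ Zara: 10:30-12:00, 13:00-14:45, 17:45-19:00.
Zane ∩ Mei ∩ Zara ∩ Carol: 10:30-11:45, 13:00-14:45, 17:45-19:00.
The longest is 13:00-14:45 at 105 minutes.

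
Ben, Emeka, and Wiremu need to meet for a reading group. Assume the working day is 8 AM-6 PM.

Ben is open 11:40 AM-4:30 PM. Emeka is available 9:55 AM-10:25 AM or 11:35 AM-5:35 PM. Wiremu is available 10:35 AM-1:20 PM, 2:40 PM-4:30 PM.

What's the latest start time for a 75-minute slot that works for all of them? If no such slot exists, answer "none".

15:15

Ben ∩ Emeka: 11:40-16:30.
Ben ∩ Emeka ∩ Wiremu: 11:40-13:20, 14:40-16:30.
Those are the intersection windows.
The last common window of at least 75 minutes is 14:40-16:30; a 75-minute meeting can start as late as 15:15 and still end by 16:30.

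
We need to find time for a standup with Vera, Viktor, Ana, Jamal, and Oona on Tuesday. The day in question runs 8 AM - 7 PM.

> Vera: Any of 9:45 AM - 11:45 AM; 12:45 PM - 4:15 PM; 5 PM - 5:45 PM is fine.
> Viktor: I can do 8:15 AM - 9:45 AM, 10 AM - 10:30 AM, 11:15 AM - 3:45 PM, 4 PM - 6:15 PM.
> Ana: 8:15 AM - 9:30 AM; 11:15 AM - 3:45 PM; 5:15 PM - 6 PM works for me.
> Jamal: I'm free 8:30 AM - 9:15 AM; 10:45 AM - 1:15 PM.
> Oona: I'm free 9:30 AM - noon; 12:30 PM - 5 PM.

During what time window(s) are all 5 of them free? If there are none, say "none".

Vera ∩ Viktor: 10:00-10:30, 11:15-11:45, 12:45-15:45, 16:00-16:15, 17:00-17:45.
Vera ∩ Viktor ∩ Ana: 11:15-11:45, 12:45-15:45, 17:15-17:45.
Vera ∩ Viktor ∩ Ana ∩ Jamal: 11:15-11:45, 12:45-13:15.
Vera ∩ Viktor ∩ Ana ∩ Jamal ∩ Oona: 11:15-11:45, 12:45-13:15.

11:15-11:45, 12:45-13:15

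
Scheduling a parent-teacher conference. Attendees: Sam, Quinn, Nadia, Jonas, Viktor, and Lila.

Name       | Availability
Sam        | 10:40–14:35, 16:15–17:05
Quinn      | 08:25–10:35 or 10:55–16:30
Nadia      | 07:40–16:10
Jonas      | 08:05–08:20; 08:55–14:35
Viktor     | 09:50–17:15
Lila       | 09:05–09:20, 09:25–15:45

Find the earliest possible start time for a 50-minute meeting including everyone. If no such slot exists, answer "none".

Sam ∩ Quinn: 10:55-14:35, 16:15-16:30.
Sam ∩ Quinn ∩ Nadia: 10:55-14:35.
Sam ∩ Quinn ∩ Nadia ∩ Jonas: 10:55-14:35.
Sam ∩ Quinn ∩ Nadia ∩ Jonas ∩ Viktor: 10:55-14:35.
Sam ∩ Quinn ∩ Nadia ∩ Jonas ∩ Viktor ∩ Lila: 10:55-14:35.
Those are the intersection windows.
The first common window of at least 50 minutes is 10:55-14:35, so the earliest start is 10:55.

10:55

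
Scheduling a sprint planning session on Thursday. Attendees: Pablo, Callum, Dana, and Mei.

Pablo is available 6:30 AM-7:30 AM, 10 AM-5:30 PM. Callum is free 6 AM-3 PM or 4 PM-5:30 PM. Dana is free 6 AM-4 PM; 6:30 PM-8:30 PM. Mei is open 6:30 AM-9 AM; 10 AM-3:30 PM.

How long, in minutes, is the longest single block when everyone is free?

Pablo ∩ Callum: 06:30-07:30, 10:00-15:00, 16:00-17:30.
Pablo ∩ Callum ∩ Dana: 06:30-07:30, 10:00-15:00.
Pablo ∩ Callum ∩ Dana ∩ Mei: 06:30-07:30, 10:00-15:00.
The longest is 10:00-15:00 at 300 minutes.

300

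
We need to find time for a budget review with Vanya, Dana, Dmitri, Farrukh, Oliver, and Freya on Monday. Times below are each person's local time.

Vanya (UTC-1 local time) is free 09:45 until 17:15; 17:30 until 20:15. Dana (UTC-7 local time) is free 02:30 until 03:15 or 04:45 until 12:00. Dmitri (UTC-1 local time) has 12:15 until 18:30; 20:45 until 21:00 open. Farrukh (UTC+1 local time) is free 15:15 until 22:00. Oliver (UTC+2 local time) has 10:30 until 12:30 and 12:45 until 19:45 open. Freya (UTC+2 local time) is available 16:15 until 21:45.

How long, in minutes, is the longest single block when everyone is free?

210

Vanya in UTC: 10:45-18:15, 18:30-21:15 (add 1h to convert from UTC-1).
Dana in UTC: 09:30-10:15, 11:45-19:00 (add 7h to convert from UTC-7).
Dmitri in UTC: 13:15-19:30, 21:45-22:00 (add 1h to convert from UTC-1).
Farrukh in UTC: 14:15-21:00 (subtract 1h to convert from UTC+1).
Oliver in UTC: 08:30-10:30, 10:45-17:45 (subtract 2h to convert from UTC+2).
Freya in UTC: 14:15-19:45 (subtract 2h to convert from UTC+2).
Vanya ∩ Dana: 11:45-18:15, 18:30-19:00.
Vanya ∩ Dana ∩ Dmitri: 13:15-18:15, 18:30-19:00.
Vanya ∩ Dana ∩ Dmitri ∩ Farrukh: 14:15-18:15, 18:30-19:00.
Vanya ∩ Dana ∩ Dmitri ∩ Farrukh ∩ Oliver: 14:15-17:45.
Vanya ∩ Dana ∩ Dmitri ∩ Farrukh ∩ Oliver ∩ Freya: 14:15-17:45.
The longest is 14:15-17:45 at 210 minutes.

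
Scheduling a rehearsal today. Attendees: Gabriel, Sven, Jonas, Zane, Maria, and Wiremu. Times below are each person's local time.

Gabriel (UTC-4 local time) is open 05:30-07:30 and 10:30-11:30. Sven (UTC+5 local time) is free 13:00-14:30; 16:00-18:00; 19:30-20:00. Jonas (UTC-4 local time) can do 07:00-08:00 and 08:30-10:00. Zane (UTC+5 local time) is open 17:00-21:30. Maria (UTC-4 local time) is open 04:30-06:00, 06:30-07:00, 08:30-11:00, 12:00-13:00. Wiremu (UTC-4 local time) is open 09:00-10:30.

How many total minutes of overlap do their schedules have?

0

Gabriel in UTC: 09:30-11:30, 14:30-15:30 (add 4h to convert from UTC-4).
Sven in UTC: 08:00-09:30, 11:00-13:00, 14:30-15:00 (subtract 5h to convert from UTC+5).
Jonas in UTC: 11:00-12:00, 12:30-14:00 (add 4h to convert from UTC-4).
Zane in UTC: 12:00-16:30 (subtract 5h to convert from UTC+5).
Maria in UTC: 08:30-10:00, 10:30-11:00, 12:30-15:00, 16:00-17:00 (add 4h to convert from UTC-4).
Wiremu in UTC: 13:00-14:30 (add 4h to convert from UTC-4).
Gabriel ∩ Sven: 11:00-11:30, 14:30-15:00.
Gabriel ∩ Sven ∩ Jonas: 11:00-11:30.
Gabriel ∩ Sven ∩ Jonas ∩ Zane: ∅.
Gabriel ∩ Sven ∩ Jonas ∩ Zane ∩ Maria: ∅.
Gabriel ∩ Sven ∩ Jonas ∩ Zane ∩ Maria ∩ Wiremu: ∅.
There is no time when everyone is free.
There is no common window, so the total is 0 minutes.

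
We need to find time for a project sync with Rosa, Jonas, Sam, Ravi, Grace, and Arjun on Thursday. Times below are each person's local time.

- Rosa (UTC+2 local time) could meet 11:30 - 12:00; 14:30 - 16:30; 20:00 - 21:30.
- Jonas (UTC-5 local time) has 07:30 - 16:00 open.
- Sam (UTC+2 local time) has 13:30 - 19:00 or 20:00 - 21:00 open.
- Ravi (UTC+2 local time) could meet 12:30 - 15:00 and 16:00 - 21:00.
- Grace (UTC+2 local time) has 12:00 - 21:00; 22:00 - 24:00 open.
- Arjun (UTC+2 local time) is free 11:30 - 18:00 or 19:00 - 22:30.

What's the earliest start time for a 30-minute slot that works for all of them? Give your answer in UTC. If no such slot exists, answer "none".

Rosa in UTC: 09:30-10:00, 12:30-14:30, 18:00-19:30 (subtract 2h to convert from UTC+2).
Jonas in UTC: 12:30-21:00 (add 5h to convert from UTC-5).
Sam in UTC: 11:30-17:00, 18:00-19:00 (subtract 2h to convert from UTC+2).
Ravi in UTC: 10:30-13:00, 14:00-19:00 (subtract 2h to convert from UTC+2).
Grace in UTC: 10:00-19:00, 20:00-22:00 (subtract 2h to convert from UTC+2).
Arjun in UTC: 09:30-16:00, 17:00-20:30 (subtract 2h to convert from UTC+2).
Rosa ∩ Jonas: 12:30-14:30, 18:00-19:30.
Rosa ∩ Jonas ∩ Sam: 12:30-14:30, 18:00-19:00.
Rosa ∩ Jonas ∩ Sam ∩ Ravi: 12:30-13:00, 14:00-14:30, 18:00-19:00.
Rosa ∩ Jonas ∩ Sam ∩ Ravi ∩ Grace: 12:30-13:00, 14:00-14:30, 18:00-19:00.
Rosa ∩ Jonas ∩ Sam ∩ Ravi ∩ Grace ∩ Arjun: 12:30-13:00, 14:00-14:30, 18:00-19:00.
The first common window of at least 30 minutes is 12:30-13:00, so the earliest start is 12:30.

12:30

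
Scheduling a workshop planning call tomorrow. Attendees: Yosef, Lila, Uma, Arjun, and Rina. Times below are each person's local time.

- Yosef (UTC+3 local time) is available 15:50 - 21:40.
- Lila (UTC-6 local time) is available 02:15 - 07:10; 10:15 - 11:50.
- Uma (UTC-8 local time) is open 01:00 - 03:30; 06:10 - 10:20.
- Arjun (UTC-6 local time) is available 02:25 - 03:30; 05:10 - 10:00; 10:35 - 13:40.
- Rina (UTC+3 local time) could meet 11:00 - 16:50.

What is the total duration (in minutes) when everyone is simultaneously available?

0

Yosef in UTC: 12:50-18:40 (subtract 3h to convert from UTC+3).
Lila in UTC: 08:15-13:10, 16:15-17:50 (add 6h to convert from UTC-6).
Uma in UTC: 09:00-11:30, 14:10-18:20 (add 8h to convert from UTC-8).
Arjun in UTC: 08:25-09:30, 11:10-16:00, 16:35-19:40 (add 6h to convert from UTC-6).
Rina in UTC: 08:00-13:50 (subtract 3h to convert from UTC+3).
Yosef ∩ Lila: 12:50-13:10, 16:15-17:50.
Yosef ∩ Lila ∩ Uma: 16:15-17:50.
Yosef ∩ Lila ∩ Uma ∩ Arjun: 16:35-17:50.
Yosef ∩ Lila ∩ Uma ∩ Arjun ∩ Rina: ∅.
There is no time when everyone is free.
There is no common window, so the total is 0 minutes.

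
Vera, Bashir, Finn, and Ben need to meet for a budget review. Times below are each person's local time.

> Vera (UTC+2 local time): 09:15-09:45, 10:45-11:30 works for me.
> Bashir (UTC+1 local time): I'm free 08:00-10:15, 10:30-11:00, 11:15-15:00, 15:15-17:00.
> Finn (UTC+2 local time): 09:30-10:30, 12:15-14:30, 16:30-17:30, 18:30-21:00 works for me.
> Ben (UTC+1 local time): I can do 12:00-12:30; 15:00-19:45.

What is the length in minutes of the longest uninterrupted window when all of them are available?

Vera in UTC: 07:15-07:45, 08:45-09:30 (subtract 2h to convert from UTC+2).
Bashir in UTC: 07:00-09:15, 09:30-10:00, 10:15-14:00, 14:15-16:00 (subtract 1h to convert from UTC+1).
Finn in UTC: 07:30-08:30, 10:15-12:30, 14:30-15:30, 16:30-19:00 (subtract 2h to convert from UTC+2).
Ben in UTC: 11:00-11:30, 14:00-18:45 (subtract 1h to convert from UTC+1).
Vera ∩ Bashir: 07:15-07:45, 08:45-09:15.
Vera ∩ Bashir ∩ Finn: 07:30-07:45.
Vera ∩ Bashir ∩ Finn ∩ Ben: ∅.
There is no time when everyone is free.
No common window exists, so the longest block is 0 minutes.

0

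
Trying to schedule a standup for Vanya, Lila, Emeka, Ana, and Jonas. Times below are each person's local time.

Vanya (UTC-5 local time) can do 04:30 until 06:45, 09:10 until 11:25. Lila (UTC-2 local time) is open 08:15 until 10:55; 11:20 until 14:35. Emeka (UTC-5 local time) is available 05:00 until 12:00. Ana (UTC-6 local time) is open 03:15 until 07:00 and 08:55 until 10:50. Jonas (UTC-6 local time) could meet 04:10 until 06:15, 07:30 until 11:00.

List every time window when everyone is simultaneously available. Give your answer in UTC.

10:15-11:45, 14:55-16:25

Vanya in UTC: 09:30-11:45, 14:10-16:25 (add 5h to convert from UTC-5).
Lila in UTC: 10:15-12:55, 13:20-16:35 (add 2h to convert from UTC-2).
Emeka in UTC: 10:00-17:00 (add 5h to convert from UTC-5).
Ana in UTC: 09:15-13:00, 14:55-16:50 (add 6h to convert from UTC-6).
Jonas in UTC: 10:10-12:15, 13:30-17:00 (add 6h to convert from UTC-6).
Vanya ∩ Lila: 10:15-11:45, 14:10-16:25.
Vanya ∩ Lila ∩ Emeka: 10:15-11:45, 14:10-16:25.
Vanya ∩ Lila ∩ Emeka ∩ Ana: 10:15-11:45, 14:55-16:25.
Vanya ∩ Lila ∩ Emeka ∩ Ana ∩ Jonas: 10:15-11:45, 14:55-16:25.
Those are the intersection windows.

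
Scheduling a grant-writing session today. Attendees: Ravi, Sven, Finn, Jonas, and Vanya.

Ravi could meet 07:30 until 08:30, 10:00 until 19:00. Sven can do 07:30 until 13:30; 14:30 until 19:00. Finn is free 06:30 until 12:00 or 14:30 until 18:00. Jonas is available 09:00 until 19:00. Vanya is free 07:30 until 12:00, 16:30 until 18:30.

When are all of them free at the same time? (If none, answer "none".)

10:00-12:00, 16:30-18:00

Ravi ∩ Sven: 07:30-08:30, 10:00-13:30, 14:30-19:00.
Ravi ∩ Sven ∩ Finn: 07:30-08:30, 10:00-12:00, 14:30-18:00.
Ravi ∩ Sven ∩ Finn ∩ Jonas: 10:00-12:00, 14:30-18:00.
Ravi ∩ Sven ∩ Finn ∩ Jonas ∩ Vanya: 10:00-12:00, 16:30-18:00.
Those are the intersection windows.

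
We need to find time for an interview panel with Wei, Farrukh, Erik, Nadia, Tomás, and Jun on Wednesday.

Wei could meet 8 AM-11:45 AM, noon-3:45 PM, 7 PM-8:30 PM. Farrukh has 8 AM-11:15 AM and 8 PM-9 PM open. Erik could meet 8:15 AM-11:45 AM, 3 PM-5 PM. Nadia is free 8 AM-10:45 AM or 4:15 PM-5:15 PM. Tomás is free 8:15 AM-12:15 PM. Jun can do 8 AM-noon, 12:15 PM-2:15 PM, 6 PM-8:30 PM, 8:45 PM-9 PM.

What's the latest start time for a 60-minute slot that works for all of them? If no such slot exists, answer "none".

09:45

Wei ∩ Farrukh: 08:00-11:15, 20:00-20:30.
Wei ∩ Farrukh ∩ Erik: 08:15-11:15.
Wei ∩ Farrukh ∩ Erik ∩ Nadia: 08:15-10:45.
Wei ∩ Farrukh ∩ Erik ∩ Nadia ∩ Tomás: 08:15-10:45.
Wei ∩ Farrukh ∩ Erik ∩ Nadia ∩ Tomás ∩ Jun: 08:15-10:45.
So the common availability across everyone is 08:15-10:45.
The last common window of at least 60 minutes is 08:15-10:45; a 60-minute meeting can start as late as 09:45 and still end by 10:45.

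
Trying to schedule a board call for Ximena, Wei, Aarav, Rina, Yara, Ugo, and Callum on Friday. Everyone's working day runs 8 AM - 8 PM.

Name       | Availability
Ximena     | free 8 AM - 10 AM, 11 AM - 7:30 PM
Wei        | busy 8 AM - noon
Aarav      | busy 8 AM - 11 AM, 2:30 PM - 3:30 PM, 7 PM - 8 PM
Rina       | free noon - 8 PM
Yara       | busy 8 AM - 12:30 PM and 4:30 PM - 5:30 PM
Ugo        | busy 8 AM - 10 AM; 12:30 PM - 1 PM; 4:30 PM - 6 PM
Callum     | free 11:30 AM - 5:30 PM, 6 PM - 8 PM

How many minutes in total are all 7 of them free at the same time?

Ximena free: 08:00-10:00, 11:00-19:30.
Wei free: 12:00-20:00 (invert busy blocks within the working day).
Aarav free: 11:00-14:30, 15:30-19:00 (invert busy blocks within the working day).
Rina free: 12:00-20:00.
Yara free: 12:30-16:30, 17:30-20:00 (invert busy blocks within the working day).
Ugo free: 10:00-12:30, 13:00-16:30, 18:00-20:00 (invert busy blocks within the working day).
Callum free: 11:30-17:30, 18:00-20:00.
Ximena ∩ Wei: 12:00-19:30.
Ximena ∩ Wei ∩ Aarav: 12:00-14:30, 15:30-19:00.
Ximena ∩ Wei ∩ Aarav ∩ Rina: 12:00-14:30, 15:30-19:00.
Ximena ∩ Wei ∩ Aarav ∩ Rina ∩ Yara: 12:30-14:30, 15:30-16:30, 17:30-19:00.
Ximena ∩ Wei ∩ Aarav ∩ Rina ∩ Yara ∩ Ugo: 13:00-14:30, 15:30-16:30, 18:00-19:00.
Ximena ∩ Wei ∩ Aarav ∩ Rina ∩ Yara ∩ Ugo ∩ Callum: 13:00-14:30, 15:30-16:30, 18:00-19:00.
So the common availability across everyone is 13:00-14:30, 15:30-16:30, 18:00-19:00.
Summing the common windows: 90 + 60 + 60 = 210 minutes.

210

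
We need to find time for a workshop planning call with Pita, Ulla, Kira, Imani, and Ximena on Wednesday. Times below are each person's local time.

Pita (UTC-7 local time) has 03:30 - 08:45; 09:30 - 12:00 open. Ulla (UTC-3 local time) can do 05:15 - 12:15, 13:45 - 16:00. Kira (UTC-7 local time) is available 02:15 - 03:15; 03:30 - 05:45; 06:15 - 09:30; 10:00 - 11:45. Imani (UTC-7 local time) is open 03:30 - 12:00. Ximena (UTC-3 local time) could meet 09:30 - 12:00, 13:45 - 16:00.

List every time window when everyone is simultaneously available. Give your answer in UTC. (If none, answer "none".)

12:30-12:45, 13:15-15:00, 17:00-18:45

Pita in UTC: 10:30-15:45, 16:30-19:00 (add 7h to convert from UTC-7).
Ulla in UTC: 08:15-15:15, 16:45-19:00 (add 3h to convert from UTC-3).
Kira in UTC: 09:15-10:15, 10:30-12:45, 13:15-16:30, 17:00-18:45 (add 7h to convert from UTC-7).
Imani in UTC: 10:30-19:00 (add 7h to convert from UTC-7).
Ximena in UTC: 12:30-15:00, 16:45-19:00 (add 3h to convert from UTC-3).
Pita ∩ Ulla: 10:30-15:15, 16:45-19:00.
Pita ∩ Ulla ∩ Kira: 10:30-12:45, 13:15-15:15, 17:00-18:45.
Pita ∩ Ulla ∩ Kira ∩ Imani: 10:30-12:45, 13:15-15:15, 17:00-18:45.
Pita ∩ Ulla ∩ Kira ∩ Imani ∩ Ximena: 12:30-12:45, 13:15-15:00, 17:00-18:45.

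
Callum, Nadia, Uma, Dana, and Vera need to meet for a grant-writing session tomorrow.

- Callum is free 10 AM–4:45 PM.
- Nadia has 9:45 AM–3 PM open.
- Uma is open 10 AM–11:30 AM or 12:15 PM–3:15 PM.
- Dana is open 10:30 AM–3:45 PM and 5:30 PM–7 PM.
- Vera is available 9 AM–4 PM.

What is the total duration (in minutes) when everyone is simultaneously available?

225

Callum ∩ Nadia: 10:00-15:00.
Callum ∩ Nadia ∩ Uma: 10:00-11:30, 12:15-15:00.
Callum ∩ Nadia ∩ Uma ∩ Dana: 10:30-11:30, 12:15-15:00.
Callum ∩ Nadia ∩ Uma ∩ Dana ∩ Vera: 10:30-11:30, 12:15-15:00.
Summing the common windows: 60 + 165 = 225 minutes.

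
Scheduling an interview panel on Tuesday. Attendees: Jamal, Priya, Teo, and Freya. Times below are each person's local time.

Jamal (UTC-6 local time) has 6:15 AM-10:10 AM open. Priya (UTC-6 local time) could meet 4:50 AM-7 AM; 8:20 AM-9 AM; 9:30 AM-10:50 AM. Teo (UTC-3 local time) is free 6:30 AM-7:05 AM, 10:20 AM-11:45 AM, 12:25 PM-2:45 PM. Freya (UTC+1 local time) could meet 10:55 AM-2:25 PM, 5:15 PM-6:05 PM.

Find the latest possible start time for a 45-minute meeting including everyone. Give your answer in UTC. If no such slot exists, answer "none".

none

Jamal in UTC: 12:15-16:10 (add 6h to convert from UTC-6).
Priya in UTC: 10:50-13:00, 14:20-15:00, 15:30-16:50 (add 6h to convert from UTC-6).
Teo in UTC: 09:30-10:05, 13:20-14:45, 15:25-17:45 (add 3h to convert from UTC-3).
Freya in UTC: 09:55-13:25, 16:15-17:05 (subtract 1h to convert from UTC+1).
Jamal ∩ Priya: 12:15-13:00, 14:20-15:00, 15:30-16:10.
Jamal ∩ Priya ∩ Teo: 14:20-14:45, 15:30-16:10.
Jamal ∩ Priya ∩ Teo ∩ Freya: ∅.
There is no time when everyone is free.
No common window is at least 45 minutes long.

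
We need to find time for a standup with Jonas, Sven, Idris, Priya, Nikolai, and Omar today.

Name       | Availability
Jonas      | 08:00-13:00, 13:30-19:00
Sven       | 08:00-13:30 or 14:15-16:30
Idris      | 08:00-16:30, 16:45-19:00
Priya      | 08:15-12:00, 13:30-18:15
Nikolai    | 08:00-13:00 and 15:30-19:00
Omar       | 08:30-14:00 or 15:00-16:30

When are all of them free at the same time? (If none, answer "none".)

08:30-12:00, 15:30-16:30

Jonas ∩ Sven: 08:00-13:00, 14:15-16:30.
Jonas ∩ Sven ∩ Idris: 08:00-13:00, 14:15-16:30.
Jonas ∩ Sven ∩ Idris ∩ Priya: 08:15-12:00, 14:15-16:30.
Jonas ∩ Sven ∩ Idris ∩ Priya ∩ Nikolai: 08:15-12:00, 15:30-16:30.
Jonas ∩ Sven ∩ Idris ∩ Priya ∩ Nikolai ∩ Omar: 08:30-12:00, 15:30-16:30.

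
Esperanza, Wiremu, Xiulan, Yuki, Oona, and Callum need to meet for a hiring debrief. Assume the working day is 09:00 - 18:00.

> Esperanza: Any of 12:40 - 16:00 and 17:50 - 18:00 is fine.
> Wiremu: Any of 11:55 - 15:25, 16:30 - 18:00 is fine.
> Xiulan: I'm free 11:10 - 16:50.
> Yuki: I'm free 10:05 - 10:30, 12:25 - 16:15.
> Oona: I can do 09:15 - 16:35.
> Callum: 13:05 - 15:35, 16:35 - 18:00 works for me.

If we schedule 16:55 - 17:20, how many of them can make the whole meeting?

2

Wiremu and Callum can make the full 16:55-17:20 slot — that's 2.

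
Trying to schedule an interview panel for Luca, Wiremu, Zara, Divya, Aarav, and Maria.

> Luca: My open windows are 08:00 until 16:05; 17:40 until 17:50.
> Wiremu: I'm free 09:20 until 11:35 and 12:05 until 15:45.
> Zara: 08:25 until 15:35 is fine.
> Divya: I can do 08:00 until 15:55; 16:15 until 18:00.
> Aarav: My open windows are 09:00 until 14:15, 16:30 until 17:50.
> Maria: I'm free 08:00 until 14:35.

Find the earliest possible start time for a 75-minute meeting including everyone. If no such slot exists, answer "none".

09:20

Luca ∩ Wiremu: 09:20-11:35, 12:05-15:45.
Luca ∩ Wiremu ∩ Zara: 09:20-11:35, 12:05-15:35.
Luca ∩ Wiremu ∩ Zara ∩ Divya: 09:20-11:35, 12:05-15:35.
Luca ∩ Wiremu ∩ Zara ∩ Divya ∩ Aarav: 09:20-11:35, 12:05-14:15.
Luca ∩ Wiremu ∩ Zara ∩ Divya ∩ Aarav ∩ Maria: 09:20-11:35, 12:05-14:15.
Those are the intersection windows.
The first common window of at least 75 minutes is 09:20-11:35, so the earliest start is 09:20.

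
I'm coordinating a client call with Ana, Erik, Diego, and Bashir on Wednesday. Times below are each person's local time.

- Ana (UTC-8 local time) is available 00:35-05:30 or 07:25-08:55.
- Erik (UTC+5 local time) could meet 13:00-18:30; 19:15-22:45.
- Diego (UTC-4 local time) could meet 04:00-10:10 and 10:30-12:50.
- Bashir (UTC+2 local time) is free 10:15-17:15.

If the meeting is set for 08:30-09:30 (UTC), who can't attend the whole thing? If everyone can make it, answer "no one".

Ana in UTC: 08:35-13:30, 15:25-16:55 (add 8h to convert from UTC-8).
Erik in UTC: 08:00-13:30, 14:15-17:45 (subtract 5h to convert from UTC+5).
Diego in UTC: 08:00-14:10, 14:30-16:50 (add 4h to convert from UTC-4).
Bashir in UTC: 08:15-15:15 (subtract 2h to convert from UTC+2).
Ana: not fully free for 08:30-09:30. Erik: free for 08:30-09:30. Diego: free for 08:30-09:30. Bashir: free for 08:30-09:30.

Ana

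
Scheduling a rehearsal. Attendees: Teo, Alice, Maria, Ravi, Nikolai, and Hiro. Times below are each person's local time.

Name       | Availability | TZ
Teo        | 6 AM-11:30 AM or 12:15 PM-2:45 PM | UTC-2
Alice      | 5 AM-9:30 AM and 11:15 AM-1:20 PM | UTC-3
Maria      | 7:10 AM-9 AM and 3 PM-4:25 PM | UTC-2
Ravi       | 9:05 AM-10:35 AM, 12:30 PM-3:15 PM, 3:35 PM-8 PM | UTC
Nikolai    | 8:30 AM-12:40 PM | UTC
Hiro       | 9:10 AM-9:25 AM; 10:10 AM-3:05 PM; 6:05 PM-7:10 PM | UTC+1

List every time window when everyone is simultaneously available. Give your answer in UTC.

09:10-10:35

Teo in UTC: 08:00-13:30, 14:15-16:45 (add 2h to convert from UTC-2).
Alice in UTC: 08:00-12:30, 14:15-16:20 (add 3h to convert from UTC-3).
Maria in UTC: 09:10-11:00, 17:00-18:25 (add 2h to convert from UTC-2).
Ravi in UTC: 09:05-10:35, 12:30-15:15, 15:35-20:00.
Nikolai in UTC: 08:30-12:40.
Hiro in UTC: 08:10-08:25, 09:10-14:05, 17:05-18:10 (subtract 1h to convert from UTC+1).
Teo ∩ Alice: 08:00-12:30, 14:15-16:20.
Teo ∩ Alice ∩ Maria: 09:10-11:00.
Teo ∩ Alice ∩ Maria ∩ Ravi: 09:10-10:35.
Teo ∩ Alice ∩ Maria ∩ Ravi ∩ Nikolai: 09:10-10:35.
Teo ∩ Alice ∩ Maria ∩ Ravi ∩ Nikolai ∩ Hiro: 09:10-10:35.
Those are the intersection windows.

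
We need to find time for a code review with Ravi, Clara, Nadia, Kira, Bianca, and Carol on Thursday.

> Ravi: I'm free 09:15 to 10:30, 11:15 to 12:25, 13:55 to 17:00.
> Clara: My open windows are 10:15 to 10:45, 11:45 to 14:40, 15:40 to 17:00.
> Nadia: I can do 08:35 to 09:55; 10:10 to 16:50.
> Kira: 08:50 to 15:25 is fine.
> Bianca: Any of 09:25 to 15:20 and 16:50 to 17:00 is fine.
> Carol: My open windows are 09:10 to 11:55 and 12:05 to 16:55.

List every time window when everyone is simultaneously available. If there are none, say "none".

10:15-10:30, 11:45-11:55, 12:05-12:25, 13:55-14:40

Ravi ∩ Clara: 10:15-10:30, 11:45-12:25, 13:55-14:40, 15:40-17:00.
Ravi ∩ Clara ∩ Nadia: 10:15-10:30, 11:45-12:25, 13:55-14:40, 15:40-16:50.
Ravi ∩ Clara ∩ Nadia ∩ Kira: 10:15-10:30, 11:45-12:25, 13:55-14:40.
Ravi ∩ Clara ∩ Nadia ∩ Kira ∩ Bianca: 10:15-10:30, 11:45-12:25, 13:55-14:40.
Ravi ∩ Clara ∩ Nadia ∩ Kira ∩ Bianca ∩ Carol: 10:15-10:30, 11:45-11:55, 12:05-12:25, 13:55-14:40.
Those are the intersection windows.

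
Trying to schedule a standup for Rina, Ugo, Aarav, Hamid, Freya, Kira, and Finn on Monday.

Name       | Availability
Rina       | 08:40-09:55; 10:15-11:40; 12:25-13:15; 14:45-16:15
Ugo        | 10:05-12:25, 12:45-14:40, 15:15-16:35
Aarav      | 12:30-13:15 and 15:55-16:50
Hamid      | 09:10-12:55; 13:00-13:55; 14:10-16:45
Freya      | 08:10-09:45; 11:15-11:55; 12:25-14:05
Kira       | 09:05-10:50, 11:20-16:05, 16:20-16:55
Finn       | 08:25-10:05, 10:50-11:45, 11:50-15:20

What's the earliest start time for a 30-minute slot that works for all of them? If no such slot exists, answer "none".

Rina ∩ Ugo: 10:15-11:40, 12:45-13:15, 15:15-16:15.
Rina ∩ Ugo ∩ Aarav: 12:45-13:15, 15:55-16:15.
Rina ∩ Ugo ∩ Aarav ∩ Hamid: 12:45-12:55, 13:00-13:15, 15:55-16:15.
Rina ∩ Ugo ∩ Aarav ∩ Hamid ∩ Freya: 12:45-12:55, 13:00-13:15.
Rina ∩ Ugo ∩ Aarav ∩ Hamid ∩ Freya ∩ Kira: 12:45-12:55, 13:00-13:15.
Rina ∩ Ugo ∩ Aarav ∩ Hamid ∩ Freya ∩ Kira ∩ Finn: 12:45-12:55, 13:00-13:15.
No common window is at least 30 minutes long.

none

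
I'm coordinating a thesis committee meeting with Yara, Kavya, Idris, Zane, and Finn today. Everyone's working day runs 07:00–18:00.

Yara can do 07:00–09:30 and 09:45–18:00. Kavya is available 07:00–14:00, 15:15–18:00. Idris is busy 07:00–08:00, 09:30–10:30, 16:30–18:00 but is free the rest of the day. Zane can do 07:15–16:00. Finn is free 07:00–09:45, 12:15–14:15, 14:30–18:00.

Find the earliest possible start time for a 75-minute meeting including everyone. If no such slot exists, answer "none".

Yara free: 07:00-09:30, 09:45-18:00.
Kavya free: 07:00-14:00, 15:15-18:00.
Idris free: 08:00-09:30, 10:30-16:30 (invert busy blocks within the working day).
Zane free: 07:15-16:00.
Finn free: 07:00-09:45, 12:15-14:15, 14:30-18:00.
Yara ∩ Kavya: 07:00-09:30, 09:45-14:00, 15:15-18:00.
Yara ∩ Kavya ∩ Idris: 08:00-09:30, 10:30-14:00, 15:15-16:30.
Yara ∩ Kavya ∩ Idris ∩ Zane: 08:00-09:30, 10:30-14:00, 15:15-16:00.
Yara ∩ Kavya ∩ Idris ∩ Zane ∩ Finn: 08:00-09:30, 12:15-14:00, 15:15-16:00.
Those are the intersection windows.
The first common window of at least 75 minutes is 08:00-09:30, so the earliest start is 08:00.

08:00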